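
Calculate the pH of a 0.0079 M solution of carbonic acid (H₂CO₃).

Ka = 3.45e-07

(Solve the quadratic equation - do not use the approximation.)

x² + Ka×x - Ka×C = 0. Using quadratic formula: [H⁺] = 5.2034e-05

pH = 4.28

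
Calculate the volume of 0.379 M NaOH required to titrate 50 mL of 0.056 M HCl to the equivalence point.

At equivalence: moles acid = moles base. moles HCl = 0.056 × 50/1000 = 0.0028 mol. V_base = moles / 0.379 × 1000 = 7.4 mL.

V_{base} = 7.4 mL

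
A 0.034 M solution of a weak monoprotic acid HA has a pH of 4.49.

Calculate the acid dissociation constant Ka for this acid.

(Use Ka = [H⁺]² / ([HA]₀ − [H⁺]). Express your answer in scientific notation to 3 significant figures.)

[H⁺] = 10^(−pH) = 10^(−4.49) = 3.236e-05 M. For HA ⇌ H⁺ + A⁻, Ka = [H⁺][A⁻]/[HA] = [H⁺]² / ([HA]₀ − [H⁺]) = (3.236e-05)² / (0.034 − 3.236e-05) = 3.08e-08.

K_a = 3.08e-08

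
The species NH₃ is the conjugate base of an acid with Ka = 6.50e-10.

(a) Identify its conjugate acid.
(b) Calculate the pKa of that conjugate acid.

(a) The conjugate acid is formed by adding one H⁺ to NH₃, giving NH₄⁺. (b) pKa = -log(Ka) = -log(6.50e-10) = 9.19.

Conjugate acid: NH₄⁺; pK_a = 9.19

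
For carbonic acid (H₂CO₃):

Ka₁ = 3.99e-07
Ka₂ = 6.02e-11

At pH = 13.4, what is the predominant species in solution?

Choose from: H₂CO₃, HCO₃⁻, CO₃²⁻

pKa₁ = 6.40, pKa₂ = 10.22. For a polyprotic acid the predominant species crosses at each pKa: below pKa_n the protonated form dominates, above it the deprotonated form does. At pH = 13.4, the predominant species is CO₃²⁻.

CO₃²⁻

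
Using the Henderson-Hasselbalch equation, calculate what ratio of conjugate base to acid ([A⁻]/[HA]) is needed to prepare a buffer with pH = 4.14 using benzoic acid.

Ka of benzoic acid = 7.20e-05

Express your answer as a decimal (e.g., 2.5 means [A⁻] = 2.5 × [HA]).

pKa = -log(7.20e-05) = 4.1427. pH = pKa + log([A⁻]/[HA]), so log([A⁻]/[HA]) = pH − pKa = 4.14 − 4.1427 = -0.0027. [A⁻]/[HA] = 10^(-0.0027) = 0.994

[A⁻]/[HA] = 0.994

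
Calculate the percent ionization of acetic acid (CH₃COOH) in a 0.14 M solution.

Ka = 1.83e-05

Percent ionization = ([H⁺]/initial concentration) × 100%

Using Ka equilibrium: x² + Ka×x - Ka×C = 0. Solving: [H⁺] = 1.5915e-03. Percent = (1.5915e-03/0.14) × 100

Percent ionization = 1.14%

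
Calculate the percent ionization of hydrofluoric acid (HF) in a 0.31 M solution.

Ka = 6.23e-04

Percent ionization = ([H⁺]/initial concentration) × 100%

Using Ka equilibrium: x² + Ka×x - Ka×C = 0. Solving: [H⁺] = 1.3589e-02. Percent = (1.3589e-02/0.31) × 100

Percent ionization = 4.38%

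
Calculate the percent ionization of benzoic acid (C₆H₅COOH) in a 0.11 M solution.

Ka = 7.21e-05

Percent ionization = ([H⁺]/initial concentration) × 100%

Using Ka equilibrium: x² + Ka×x - Ka×C = 0. Solving: [H⁺] = 2.7804e-03. Percent = (2.7804e-03/0.11) × 100

Percent ionization = 2.53%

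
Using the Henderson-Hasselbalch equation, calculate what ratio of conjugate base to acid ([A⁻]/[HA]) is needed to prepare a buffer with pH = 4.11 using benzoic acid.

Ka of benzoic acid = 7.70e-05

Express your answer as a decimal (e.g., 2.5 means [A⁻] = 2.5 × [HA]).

pKa = -log(7.70e-05) = 4.1135. pH = pKa + log([A⁻]/[HA]), so log([A⁻]/[HA]) = pH − pKa = 4.11 − 4.1135 = -0.0035. [A⁻]/[HA] = 10^(-0.0035) = 0.992

[A⁻]/[HA] = 0.992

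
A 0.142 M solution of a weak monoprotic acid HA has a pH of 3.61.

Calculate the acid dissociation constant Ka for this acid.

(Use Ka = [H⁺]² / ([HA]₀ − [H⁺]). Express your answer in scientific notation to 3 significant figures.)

[H⁺] = 10^(−pH) = 10^(−3.61) = 2.455e-04 M. For HA ⇌ H⁺ + A⁻, Ka = [H⁺][A⁻]/[HA] = [H⁺]² / ([HA]₀ − [H⁺]) = (2.455e-04)² / (0.142 − 2.455e-04) = 4.25e-07.

K_a = 4.25e-07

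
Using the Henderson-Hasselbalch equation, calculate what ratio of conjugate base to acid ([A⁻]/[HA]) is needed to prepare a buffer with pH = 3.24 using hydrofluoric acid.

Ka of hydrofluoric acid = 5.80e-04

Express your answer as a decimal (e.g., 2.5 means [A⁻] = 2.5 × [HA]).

pKa = -log(5.80e-04) = 3.2366. pH = pKa + log([A⁻]/[HA]), so log([A⁻]/[HA]) = pH − pKa = 3.24 − 3.2366 = 0.0034. [A⁻]/[HA] = 10^(0.0034) = 1.01

[A⁻]/[HA] = 1.01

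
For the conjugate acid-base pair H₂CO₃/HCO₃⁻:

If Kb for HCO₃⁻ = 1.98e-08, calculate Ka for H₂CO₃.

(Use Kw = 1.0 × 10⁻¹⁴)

For a conjugate pair Ka × Kb = Kw, so Ka = Kw/Kb = 1.0 × 10⁻¹⁴ / 1.98e-08 = 5.05e-07.

K_a = 5.05e-07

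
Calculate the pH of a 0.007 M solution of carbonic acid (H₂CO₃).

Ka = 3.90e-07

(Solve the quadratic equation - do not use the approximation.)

x² + Ka×x - Ka×C = 0. Using quadratic formula: [H⁺] = 5.2055e-05

pH = 4.28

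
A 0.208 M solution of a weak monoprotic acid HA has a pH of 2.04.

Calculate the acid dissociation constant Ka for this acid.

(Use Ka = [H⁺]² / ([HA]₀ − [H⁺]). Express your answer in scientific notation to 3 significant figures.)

[H⁺] = 10^(−pH) = 10^(−2.04) = 9.120e-03 M. For HA ⇌ H⁺ + A⁻, Ka = [H⁺][A⁻]/[HA] = [H⁺]² / ([HA]₀ − [H⁺]) = (9.120e-03)² / (0.208 − 9.120e-03) = 4.18e-04.

K_a = 4.18e-04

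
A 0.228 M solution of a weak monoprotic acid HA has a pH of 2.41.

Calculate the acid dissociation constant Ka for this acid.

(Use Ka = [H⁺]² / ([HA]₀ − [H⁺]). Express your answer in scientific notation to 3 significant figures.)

[H⁺] = 10^(−pH) = 10^(−2.41) = 3.890e-03 M. For HA ⇌ H⁺ + A⁻, Ka = [H⁺][A⁻]/[HA] = [H⁺]² / ([HA]₀ − [H⁺]) = (3.890e-03)² / (0.228 − 3.890e-03) = 6.75e-05.

K_a = 6.75e-05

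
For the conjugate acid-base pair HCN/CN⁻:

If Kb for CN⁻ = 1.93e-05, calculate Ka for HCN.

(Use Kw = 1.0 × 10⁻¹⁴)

For a conjugate pair Ka × Kb = Kw, so Ka = Kw/Kb = 1.0 × 10⁻¹⁴ / 1.93e-05 = 5.18e-10.

K_a = 5.18e-10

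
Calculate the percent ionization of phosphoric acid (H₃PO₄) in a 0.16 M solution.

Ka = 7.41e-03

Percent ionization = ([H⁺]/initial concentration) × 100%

Using Ka equilibrium: x² + Ka×x - Ka×C = 0. Solving: [H⁺] = 3.0926e-02. Percent = (3.0926e-02/0.16) × 100

Percent ionization = 19.3%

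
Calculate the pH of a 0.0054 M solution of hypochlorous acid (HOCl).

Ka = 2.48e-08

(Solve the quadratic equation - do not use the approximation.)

x² + Ka×x - Ka×C = 0. Using quadratic formula: [H⁺] = 1.1560e-05

pH = 4.94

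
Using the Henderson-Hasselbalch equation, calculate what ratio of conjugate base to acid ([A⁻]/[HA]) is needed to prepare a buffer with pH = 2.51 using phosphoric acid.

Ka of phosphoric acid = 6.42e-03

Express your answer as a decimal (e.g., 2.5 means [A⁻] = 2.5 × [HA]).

pKa = -log(6.42e-03) = 2.1925. pH = pKa + log([A⁻]/[HA]), so log([A⁻]/[HA]) = pH − pKa = 2.51 − 2.1925 = 0.3175. [A⁻]/[HA] = 10^(0.3175) = 2.08

[A⁻]/[HA] = 2.08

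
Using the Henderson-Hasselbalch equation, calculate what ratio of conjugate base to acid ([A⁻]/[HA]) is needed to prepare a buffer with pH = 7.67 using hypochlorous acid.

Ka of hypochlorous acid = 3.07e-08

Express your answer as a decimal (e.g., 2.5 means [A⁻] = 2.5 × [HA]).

pKa = -log(3.07e-08) = 7.5129. pH = pKa + log([A⁻]/[HA]), so log([A⁻]/[HA]) = pH − pKa = 7.67 − 7.5129 = 0.1571. [A⁻]/[HA] = 10^(0.1571) = 1.44

[A⁻]/[HA] = 1.44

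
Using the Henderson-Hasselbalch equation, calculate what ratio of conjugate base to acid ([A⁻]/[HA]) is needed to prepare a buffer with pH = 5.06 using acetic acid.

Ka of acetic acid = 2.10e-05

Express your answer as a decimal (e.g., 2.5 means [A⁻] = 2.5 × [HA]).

pKa = -log(2.10e-05) = 4.6778. pH = pKa + log([A⁻]/[HA]), so log([A⁻]/[HA]) = pH − pKa = 5.06 − 4.6778 = 0.3822. [A⁻]/[HA] = 10^(0.3822) = 2.41

[A⁻]/[HA] = 2.41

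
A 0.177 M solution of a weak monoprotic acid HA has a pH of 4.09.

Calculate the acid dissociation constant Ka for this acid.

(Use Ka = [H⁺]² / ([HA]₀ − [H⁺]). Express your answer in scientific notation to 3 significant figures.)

[H⁺] = 10^(−pH) = 10^(−4.09) = 8.128e-05 M. For HA ⇌ H⁺ + A⁻, Ka = [H⁺][A⁻]/[HA] = [H⁺]² / ([HA]₀ − [H⁺]) = (8.128e-05)² / (0.177 − 8.128e-05) = 3.73e-08.

K_a = 3.73e-08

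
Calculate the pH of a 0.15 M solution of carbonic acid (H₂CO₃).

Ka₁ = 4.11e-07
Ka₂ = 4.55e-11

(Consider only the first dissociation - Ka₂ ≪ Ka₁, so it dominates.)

First dissociation dominates. From Ka₁ = [H⁺][HA⁻]/[H₂A], x² + Ka₁·x − Ka₁·C = 0 with C = 0.15 M and Ka₁ = 4.11e-07. Solving: [H⁺] = (−Ka₁ + √(Ka₁² + 4·Ka₁·C)) / 2 = 2.4809e-04 M. pH = -log(2.4809e-04) = 3.61.

pH = 3.61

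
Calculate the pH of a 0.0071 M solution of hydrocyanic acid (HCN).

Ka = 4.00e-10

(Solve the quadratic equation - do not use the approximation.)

x² + Ka×x - Ka×C = 0. Using quadratic formula: [H⁺] = 1.6850e-06

pH = 5.77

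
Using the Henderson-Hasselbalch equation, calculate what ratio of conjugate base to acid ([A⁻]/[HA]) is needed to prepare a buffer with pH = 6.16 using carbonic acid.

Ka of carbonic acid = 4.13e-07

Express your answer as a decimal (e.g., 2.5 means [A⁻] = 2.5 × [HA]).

pKa = -log(4.13e-07) = 6.3840. pH = pKa + log([A⁻]/[HA]), so log([A⁻]/[HA]) = pH − pKa = 6.16 − 6.3840 = -0.2240. [A⁻]/[HA] = 10^(-0.2240) = 0.597

[A⁻]/[HA] = 0.597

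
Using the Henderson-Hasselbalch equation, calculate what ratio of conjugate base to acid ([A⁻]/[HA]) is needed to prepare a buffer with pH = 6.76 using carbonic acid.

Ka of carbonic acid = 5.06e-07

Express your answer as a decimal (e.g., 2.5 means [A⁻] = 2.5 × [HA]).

pKa = -log(5.06e-07) = 6.2958. pH = pKa + log([A⁻]/[HA]), so log([A⁻]/[HA]) = pH − pKa = 6.76 − 6.2958 = 0.4642. [A⁻]/[HA] = 10^(0.4642) = 2.91

[A⁻]/[HA] = 2.91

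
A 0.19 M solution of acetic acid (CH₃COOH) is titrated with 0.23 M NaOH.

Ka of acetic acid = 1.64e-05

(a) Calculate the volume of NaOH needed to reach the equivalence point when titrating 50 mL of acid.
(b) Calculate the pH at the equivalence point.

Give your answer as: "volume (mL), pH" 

moles acid = 0.19 × 50/1000 = 0.0095 mol; V_base = moles/0.23 × 1000 = 41.3 mL. At equivalence only the conjugate base is present: [A⁻] = 0.0095/0.091 = 1.0405e-01 M. Kb = Kw/Ka = 6.10e-10; [OH⁻] = √(Kb × [A⁻]) = 7.9652e-06; pOH = 5.10; pH = 14 - pOH = 8.90.

V = 41.3 mL, pH = 8.90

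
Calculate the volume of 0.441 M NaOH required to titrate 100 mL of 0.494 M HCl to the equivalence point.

At equivalence: moles acid = moles base. moles HCl = 0.494 × 100/1000 = 0.0494 mol. V_base = moles / 0.441 × 1000 = 112.0 mL.

V_{base} = 112.0 mL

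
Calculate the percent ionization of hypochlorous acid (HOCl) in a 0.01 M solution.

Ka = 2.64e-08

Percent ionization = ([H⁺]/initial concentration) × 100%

Using Ka equilibrium: x² + Ka×x - Ka×C = 0. Solving: [H⁺] = 1.6235e-05. Percent = (1.6235e-05/0.01) × 100

Percent ionization = 0.162%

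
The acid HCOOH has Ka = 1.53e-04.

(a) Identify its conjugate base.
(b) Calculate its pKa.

(a) The conjugate base is formed by removing one H⁺ from HCOOH, giving HCOO⁻. (b) pKa = -log(Ka) = -log(1.53e-04) = 3.82.

Conjugate base: HCOO⁻; pK_a = 3.82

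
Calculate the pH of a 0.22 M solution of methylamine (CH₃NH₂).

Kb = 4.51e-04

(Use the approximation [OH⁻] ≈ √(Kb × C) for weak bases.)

[OH⁻] = √(Kb × C) = √(4.51e-04 × 0.22) = 9.9609e-03. pOH = 2.00, pH = 14 - pOH

pH = 12.00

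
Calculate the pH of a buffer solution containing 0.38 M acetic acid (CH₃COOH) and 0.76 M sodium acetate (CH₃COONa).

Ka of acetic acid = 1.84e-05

pKa = -log(1.84e-05) = 4.74. pH = pKa + log([A⁻]/[HA]) = 4.74 + log(0.76/0.38)

pH = 5.04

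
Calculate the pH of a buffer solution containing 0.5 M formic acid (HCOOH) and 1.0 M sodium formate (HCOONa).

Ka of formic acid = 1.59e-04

pKa = -log(1.59e-04) = 3.80. pH = pKa + log([A⁻]/[HA]) = 3.80 + log(1.0/0.5)

pH = 4.10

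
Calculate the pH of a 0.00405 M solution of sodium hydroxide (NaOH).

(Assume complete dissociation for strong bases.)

[OH⁻] = 0.00405 M for strong base. pOH = -log[OH⁻] = 2.39, pH = 14 - pOH

pH = 11.61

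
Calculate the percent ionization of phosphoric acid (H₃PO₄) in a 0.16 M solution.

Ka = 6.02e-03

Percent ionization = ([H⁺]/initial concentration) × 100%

Using Ka equilibrium: x² + Ka×x - Ka×C = 0. Solving: [H⁺] = 2.8171e-02. Percent = (2.8171e-02/0.16) × 100

Percent ionization = 17.6%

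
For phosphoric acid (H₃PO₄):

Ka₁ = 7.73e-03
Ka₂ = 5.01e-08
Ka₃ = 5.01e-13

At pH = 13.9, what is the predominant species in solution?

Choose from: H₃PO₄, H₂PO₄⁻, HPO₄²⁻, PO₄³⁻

pKa₁ = 2.11, pKa₂ = 7.30, pKa₃ = 12.30. For a polyprotic acid the predominant species crosses at each pKa: below pKa_n the protonated form dominates, above it the deprotonated form does. At pH = 13.9, the predominant species is PO₄³⁻.

PO₄³⁻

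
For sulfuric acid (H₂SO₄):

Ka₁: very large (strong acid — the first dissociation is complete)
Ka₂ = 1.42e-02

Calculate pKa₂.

pKa₂ = -log(Ka₂) = -log(1.42e-02) = 1.85.

pK_{a2} = 1.85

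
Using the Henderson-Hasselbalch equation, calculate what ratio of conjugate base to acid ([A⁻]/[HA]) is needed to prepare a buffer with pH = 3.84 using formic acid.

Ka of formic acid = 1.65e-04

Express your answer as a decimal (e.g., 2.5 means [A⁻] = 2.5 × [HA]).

pKa = -log(1.65e-04) = 3.7825. pH = pKa + log([A⁻]/[HA]), so log([A⁻]/[HA]) = pH − pKa = 3.84 − 3.7825 = 0.0575. [A⁻]/[HA] = 10^(0.0575) = 1.14

[A⁻]/[HA] = 1.14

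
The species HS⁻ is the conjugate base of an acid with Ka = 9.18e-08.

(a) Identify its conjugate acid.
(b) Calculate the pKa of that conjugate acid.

(a) The conjugate acid is formed by adding one H⁺ to HS⁻, giving H₂S. (b) pKa = -log(Ka) = -log(9.18e-08) = 7.04.

Conjugate acid: H₂S; pK_a = 7.04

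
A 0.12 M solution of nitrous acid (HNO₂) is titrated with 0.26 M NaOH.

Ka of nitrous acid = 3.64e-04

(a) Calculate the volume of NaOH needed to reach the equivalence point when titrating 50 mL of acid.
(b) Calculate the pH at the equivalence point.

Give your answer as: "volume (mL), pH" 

moles acid = 0.12 × 50/1000 = 0.006 mol; V_base = moles/0.26 × 1000 = 23.1 mL. At equivalence only the conjugate base is present: [A⁻] = 0.006/0.073 = 8.2105e-02 M. Kb = Kw/Ka = 2.75e-11; [OH⁻] = √(Kb × [A⁻]) = 1.5019e-06; pOH = 5.82; pH = 14 - pOH = 8.18.

V = 23.1 mL, pH = 8.18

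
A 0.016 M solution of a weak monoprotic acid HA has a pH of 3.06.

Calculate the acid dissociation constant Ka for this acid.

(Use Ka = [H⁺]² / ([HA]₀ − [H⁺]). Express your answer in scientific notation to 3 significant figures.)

[H⁺] = 10^(−pH) = 10^(−3.06) = 8.710e-04 M. For HA ⇌ H⁺ + A⁻, Ka = [H⁺][A⁻]/[HA] = [H⁺]² / ([HA]₀ − [H⁺]) = (8.710e-04)² / (0.016 − 8.710e-04) = 5.01e-05.

K_a = 5.01e-05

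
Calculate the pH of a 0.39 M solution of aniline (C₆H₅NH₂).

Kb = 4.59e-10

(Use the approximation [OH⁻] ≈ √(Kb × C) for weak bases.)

[OH⁻] = √(Kb × C) = √(4.59e-10 × 0.39) = 1.3379e-05. pOH = 4.87, pH = 14 - pOH

pH = 9.13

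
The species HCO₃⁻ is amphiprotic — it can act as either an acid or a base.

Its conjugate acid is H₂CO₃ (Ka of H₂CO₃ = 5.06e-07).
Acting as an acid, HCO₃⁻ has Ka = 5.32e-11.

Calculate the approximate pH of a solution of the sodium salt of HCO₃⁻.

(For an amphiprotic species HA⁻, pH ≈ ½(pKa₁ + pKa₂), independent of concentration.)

pKa₁ = -log(5.06e-07) = 6.30; pKa₂ = -log(5.32e-11) = 10.27. For an amphiprotic species, pH ≈ ½(pKa₁ + pKa₂) = ½(6.30 + 10.27) = 8.28.

pH = 8.28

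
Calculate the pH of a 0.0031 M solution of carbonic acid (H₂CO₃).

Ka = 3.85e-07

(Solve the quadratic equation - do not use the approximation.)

x² + Ka×x - Ka×C = 0. Using quadratic formula: [H⁺] = 3.4355e-05

pH = 4.46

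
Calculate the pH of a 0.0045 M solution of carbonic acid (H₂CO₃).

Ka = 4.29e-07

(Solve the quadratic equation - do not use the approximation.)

x² + Ka×x - Ka×C = 0. Using quadratic formula: [H⁺] = 4.3723e-05

pH = 4.36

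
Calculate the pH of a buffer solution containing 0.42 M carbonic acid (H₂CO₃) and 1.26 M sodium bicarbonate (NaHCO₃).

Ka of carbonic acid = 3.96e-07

pKa = -log(3.96e-07) = 6.40. pH = pKa + log([A⁻]/[HA]) = 6.40 + log(1.26/0.42)

pH = 6.88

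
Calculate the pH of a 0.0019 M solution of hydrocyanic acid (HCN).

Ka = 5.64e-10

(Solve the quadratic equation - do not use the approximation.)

x² + Ka×x - Ka×C = 0. Using quadratic formula: [H⁺] = 1.0349e-06

pH = 5.99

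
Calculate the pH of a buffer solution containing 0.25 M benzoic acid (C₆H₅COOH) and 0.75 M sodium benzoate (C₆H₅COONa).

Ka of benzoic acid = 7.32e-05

pKa = -log(7.32e-05) = 4.14. pH = pKa + log([A⁻]/[HA]) = 4.14 + log(0.75/0.25)

pH = 4.61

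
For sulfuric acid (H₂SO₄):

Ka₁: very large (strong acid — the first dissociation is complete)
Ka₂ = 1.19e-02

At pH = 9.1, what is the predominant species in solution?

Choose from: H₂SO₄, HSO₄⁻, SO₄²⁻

The first dissociation is complete, so H₂SO₄ itself is never the predominant species in water; pKa₂ = -log(1.19e-02) = 1.92. For a polyprotic acid the predominant species crosses at each pKa: below pKa_n the protonated form dominates, above it the deprotonated form does. At pH = 9.1, the predominant species is SO₄²⁻.

SO₄²⁻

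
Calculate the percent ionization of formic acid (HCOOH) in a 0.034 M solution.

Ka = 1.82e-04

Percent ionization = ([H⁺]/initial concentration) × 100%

Using Ka equilibrium: x² + Ka×x - Ka×C = 0. Solving: [H⁺] = 2.3982e-03. Percent = (2.3982e-03/0.034) × 100

Percent ionization = 7.05%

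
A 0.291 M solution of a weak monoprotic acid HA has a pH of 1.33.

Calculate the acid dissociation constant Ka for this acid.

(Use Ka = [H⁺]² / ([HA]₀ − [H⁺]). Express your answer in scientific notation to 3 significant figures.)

[H⁺] = 10^(−pH) = 10^(−1.33) = 4.677e-02 M. For HA ⇌ H⁺ + A⁻, Ka = [H⁺][A⁻]/[HA] = [H⁺]² / ([HA]₀ − [H⁺]) = (4.677e-02)² / (0.291 − 4.677e-02) = 8.96e-03.

K_a = 8.96e-03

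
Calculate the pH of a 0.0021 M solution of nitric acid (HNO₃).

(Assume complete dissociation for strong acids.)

[H⁺] = 0.0021 M for strong acid. pH = -log[H⁺] = -log(0.0021)

pH = 2.68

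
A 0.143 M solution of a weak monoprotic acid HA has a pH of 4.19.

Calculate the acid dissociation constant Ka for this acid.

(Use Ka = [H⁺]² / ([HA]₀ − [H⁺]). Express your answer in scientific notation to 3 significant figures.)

[H⁺] = 10^(−pH) = 10^(−4.19) = 6.457e-05 M. For HA ⇌ H⁺ + A⁻, Ka = [H⁺][A⁻]/[HA] = [H⁺]² / ([HA]₀ − [H⁺]) = (6.457e-05)² / (0.143 − 6.457e-05) = 2.92e-08.

K_a = 2.92e-08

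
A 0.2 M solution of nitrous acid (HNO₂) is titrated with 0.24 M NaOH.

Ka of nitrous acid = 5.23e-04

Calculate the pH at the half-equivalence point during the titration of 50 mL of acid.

At half-equivalence [HA] = [A⁻], so Henderson-Hasselbalch gives pH = pKa = -log(5.23e-04) = 3.28.

pH = pKa = 3.28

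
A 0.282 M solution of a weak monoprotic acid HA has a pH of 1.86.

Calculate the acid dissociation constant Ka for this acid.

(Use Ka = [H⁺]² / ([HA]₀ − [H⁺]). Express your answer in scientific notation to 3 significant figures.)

[H⁺] = 10^(−pH) = 10^(−1.86) = 1.380e-02 M. For HA ⇌ H⁺ + A⁻, Ka = [H⁺][A⁻]/[HA] = [H⁺]² / ([HA]₀ − [H⁺]) = (1.380e-02)² / (0.282 − 1.380e-02) = 7.10e-04.

K_a = 7.10e-04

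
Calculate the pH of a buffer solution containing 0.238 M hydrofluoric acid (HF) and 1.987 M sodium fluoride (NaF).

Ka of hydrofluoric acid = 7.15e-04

pKa = -log(7.15e-04) = 3.15. pH = pKa + log([A⁻]/[HA]) = 3.15 + log(1.987/0.238)

pH = 4.07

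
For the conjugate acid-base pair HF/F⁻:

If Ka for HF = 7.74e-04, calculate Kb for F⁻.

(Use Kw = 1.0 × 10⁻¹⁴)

For a conjugate pair Ka × Kb = Kw, so Kb = Kw/Ka = 1.0 × 10⁻¹⁴ / 7.74e-04 = 1.29e-11.

K_b = 1.29e-11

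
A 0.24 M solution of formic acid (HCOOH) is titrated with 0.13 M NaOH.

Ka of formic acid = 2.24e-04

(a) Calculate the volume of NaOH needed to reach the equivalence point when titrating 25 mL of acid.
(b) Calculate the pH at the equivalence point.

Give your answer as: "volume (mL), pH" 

moles acid = 0.24 × 25/1000 = 0.006 mol; V_base = moles/0.13 × 1000 = 46.2 mL. At equivalence only the conjugate base is present: [A⁻] = 0.006/0.071 = 8.4324e-02 M. Kb = Kw/Ka = 4.46e-11; [OH⁻] = √(Kb × [A⁻]) = 1.9402e-06; pOH = 5.71; pH = 14 - pOH = 8.29.

V = 46.2 mL, pH = 8.29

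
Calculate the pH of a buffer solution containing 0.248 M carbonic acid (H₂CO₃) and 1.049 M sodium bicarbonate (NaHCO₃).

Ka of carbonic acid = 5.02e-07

pKa = -log(5.02e-07) = 6.30. pH = pKa + log([A⁻]/[HA]) = 6.30 + log(1.049/0.248)

pH = 6.93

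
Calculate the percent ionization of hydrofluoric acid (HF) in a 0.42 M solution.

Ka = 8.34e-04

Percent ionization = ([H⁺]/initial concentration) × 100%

Using Ka equilibrium: x² + Ka×x - Ka×C = 0. Solving: [H⁺] = 1.8303e-02. Percent = (1.8303e-02/0.42) × 100

Percent ionization = 4.36%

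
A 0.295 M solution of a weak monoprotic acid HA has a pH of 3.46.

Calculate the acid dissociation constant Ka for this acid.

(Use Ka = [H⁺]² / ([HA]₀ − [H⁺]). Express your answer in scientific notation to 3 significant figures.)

[H⁺] = 10^(−pH) = 10^(−3.46) = 3.467e-04 M. For HA ⇌ H⁺ + A⁻, Ka = [H⁺][A⁻]/[HA] = [H⁺]² / ([HA]₀ − [H⁺]) = (3.467e-04)² / (0.295 − 3.467e-04) = 4.08e-07.

K_a = 4.08e-07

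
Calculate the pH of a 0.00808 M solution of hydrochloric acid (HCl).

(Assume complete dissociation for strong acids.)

[H⁺] = 0.00808 M for strong acid. pH = -log[H⁺] = -log(0.00808)

pH = 2.09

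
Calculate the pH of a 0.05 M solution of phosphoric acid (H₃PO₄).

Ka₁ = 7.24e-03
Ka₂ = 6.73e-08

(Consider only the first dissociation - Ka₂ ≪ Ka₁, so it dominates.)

First dissociation dominates. From Ka₁ = [H⁺][HA⁻]/[H₂A], x² + Ka₁·x − Ka₁·C = 0 with C = 0.05 M and Ka₁ = 7.24e-03. Solving: [H⁺] = (−Ka₁ + √(Ka₁² + 4·Ka₁·C)) / 2 = 1.5748e-02 M. pH = -log(1.5748e-02) = 1.80.

pH = 1.80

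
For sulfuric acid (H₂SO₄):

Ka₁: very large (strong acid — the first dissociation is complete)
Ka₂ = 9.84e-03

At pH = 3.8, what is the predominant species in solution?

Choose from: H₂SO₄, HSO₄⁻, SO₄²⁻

The first dissociation is complete, so H₂SO₄ itself is never the predominant species in water; pKa₂ = -log(9.84e-03) = 2.01. For a polyprotic acid the predominant species crosses at each pKa: below pKa_n the protonated form dominates, above it the deprotonated form does. At pH = 3.8, the predominant species is SO₄²⁻.

SO₄²⁻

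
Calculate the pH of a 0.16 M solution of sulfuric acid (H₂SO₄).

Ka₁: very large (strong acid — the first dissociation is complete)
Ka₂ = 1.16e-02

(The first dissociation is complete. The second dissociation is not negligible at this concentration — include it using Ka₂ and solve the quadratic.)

First dissociation is complete: [H⁺]₀ = [HSO₄⁻]₀ = C = 0.16 M. Second dissociation HSO₄⁻ ⇌ H⁺ + SO₄²⁻: let x = [SO₄²⁻]. Ka₂ = (C + x)·x / (C − x) = 1.16e-02 → x² + (C + Ka₂)·x − Ka₂·C = 0 → x² + 0.17160·x − 1.856e-03 = 0. x = (−0.17160 + √(0.17160² + 4 × 1.856e-03)) / 2 = 1.0209e-02 M. [H⁺] = C + x = 0.16 + 1.0209e-02 = 1.7021e-01 M. pH = -log(1.7021e-01) = 0.77.

pH = 0.77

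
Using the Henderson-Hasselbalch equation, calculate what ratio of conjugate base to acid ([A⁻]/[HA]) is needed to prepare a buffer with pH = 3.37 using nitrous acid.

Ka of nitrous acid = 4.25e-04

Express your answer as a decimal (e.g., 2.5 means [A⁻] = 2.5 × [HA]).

pKa = -log(4.25e-04) = 3.3716. pH = pKa + log([A⁻]/[HA]), so log([A⁻]/[HA]) = pH − pKa = 3.37 − 3.3716 = -0.0016. [A⁻]/[HA] = 10^(-0.0016) = 0.996

[A⁻]/[HA] = 0.996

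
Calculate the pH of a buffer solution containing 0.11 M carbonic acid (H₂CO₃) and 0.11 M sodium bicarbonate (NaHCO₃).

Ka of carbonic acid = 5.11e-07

pKa = -log(5.11e-07) = 6.29. pH = pKa + log([A⁻]/[HA]) = 6.29 + log(0.11/0.11)

pH = 6.29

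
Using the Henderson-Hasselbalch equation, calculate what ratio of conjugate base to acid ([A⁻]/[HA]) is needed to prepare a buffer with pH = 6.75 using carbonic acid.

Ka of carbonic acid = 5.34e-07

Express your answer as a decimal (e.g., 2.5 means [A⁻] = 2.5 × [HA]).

pKa = -log(5.34e-07) = 6.2725. pH = pKa + log([A⁻]/[HA]), so log([A⁻]/[HA]) = pH − pKa = 6.75 − 6.2725 = 0.4775. [A⁻]/[HA] = 10^(0.4775) = 3.00

[A⁻]/[HA] = 3.00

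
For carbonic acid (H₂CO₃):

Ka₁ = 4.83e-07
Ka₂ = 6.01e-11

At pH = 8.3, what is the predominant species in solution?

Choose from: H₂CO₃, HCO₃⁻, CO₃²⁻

pKa₁ = 6.32, pKa₂ = 10.22. For a polyprotic acid the predominant species crosses at each pKa: below pKa_n the protonated form dominates, above it the deprotonated form does. At pH = 8.3, the predominant species is HCO₃⁻.

HCO₃⁻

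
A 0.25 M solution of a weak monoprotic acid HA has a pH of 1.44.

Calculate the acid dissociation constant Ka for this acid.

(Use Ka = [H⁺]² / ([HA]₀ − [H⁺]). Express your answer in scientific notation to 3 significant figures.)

[H⁺] = 10^(−pH) = 10^(−1.44) = 3.631e-02 M. For HA ⇌ H⁺ + A⁻, Ka = [H⁺][A⁻]/[HA] = [H⁺]² / ([HA]₀ − [H⁺]) = (3.631e-02)² / (0.25 − 3.631e-02) = 6.17e-03.

K_a = 6.17e-03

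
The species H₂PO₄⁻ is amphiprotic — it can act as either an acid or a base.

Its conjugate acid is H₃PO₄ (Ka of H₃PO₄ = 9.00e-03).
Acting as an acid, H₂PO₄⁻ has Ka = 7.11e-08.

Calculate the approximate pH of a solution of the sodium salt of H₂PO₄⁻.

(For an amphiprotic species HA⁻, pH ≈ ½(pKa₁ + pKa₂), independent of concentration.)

pKa₁ = -log(9.00e-03) = 2.05; pKa₂ = -log(7.11e-08) = 7.15. For an amphiprotic species, pH ≈ ½(pKa₁ + pKa₂) = ½(2.05 + 7.15) = 4.60.

pH = 4.60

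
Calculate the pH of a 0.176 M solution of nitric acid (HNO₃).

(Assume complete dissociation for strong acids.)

[H⁺] = 0.176 M for strong acid. pH = -log[H⁺] = -log(0.176)

pH = 0.75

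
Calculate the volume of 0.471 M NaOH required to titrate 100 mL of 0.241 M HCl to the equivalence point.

At equivalence: moles acid = moles base. moles HCl = 0.241 × 100/1000 = 0.0241 mol. V_base = moles / 0.471 × 1000 = 51.2 mL.

V_{base} = 51.2 mL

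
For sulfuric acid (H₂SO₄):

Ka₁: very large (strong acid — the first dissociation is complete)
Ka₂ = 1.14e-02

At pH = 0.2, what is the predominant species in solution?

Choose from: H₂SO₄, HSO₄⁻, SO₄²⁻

The first dissociation is complete, so H₂SO₄ itself is never the predominant species in water; pKa₂ = -log(1.14e-02) = 1.94. For a polyprotic acid the predominant species crosses at each pKa: below pKa_n the protonated form dominates, above it the deprotonated form does. At pH = 0.2, the predominant species is HSO₄⁻.

HSO₄⁻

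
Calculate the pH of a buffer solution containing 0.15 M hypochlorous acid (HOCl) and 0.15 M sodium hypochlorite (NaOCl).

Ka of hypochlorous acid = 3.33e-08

pKa = -log(3.33e-08) = 7.48. pH = pKa + log([A⁻]/[HA]) = 7.48 + log(0.15/0.15)

pH = 7.48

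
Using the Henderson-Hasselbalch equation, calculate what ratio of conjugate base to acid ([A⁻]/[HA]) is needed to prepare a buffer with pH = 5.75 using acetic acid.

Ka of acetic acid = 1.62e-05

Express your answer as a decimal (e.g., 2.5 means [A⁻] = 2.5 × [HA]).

pKa = -log(1.62e-05) = 4.7905. pH = pKa + log([A⁻]/[HA]), so log([A⁻]/[HA]) = pH − pKa = 5.75 − 4.7905 = 0.9595. [A⁻]/[HA] = 10^(0.9595) = 9.11

[A⁻]/[HA] = 9.11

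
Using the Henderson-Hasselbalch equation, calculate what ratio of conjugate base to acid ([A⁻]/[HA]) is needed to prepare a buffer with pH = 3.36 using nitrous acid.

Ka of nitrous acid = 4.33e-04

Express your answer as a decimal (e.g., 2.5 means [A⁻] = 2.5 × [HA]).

pKa = -log(4.33e-04) = 3.3635. pH = pKa + log([A⁻]/[HA]), so log([A⁻]/[HA]) = pH − pKa = 3.36 − 3.3635 = -0.0035. [A⁻]/[HA] = 10^(-0.0035) = 0.992

[A⁻]/[HA] = 0.992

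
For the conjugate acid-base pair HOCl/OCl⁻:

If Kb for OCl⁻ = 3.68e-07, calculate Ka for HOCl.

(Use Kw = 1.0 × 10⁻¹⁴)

For a conjugate pair Ka × Kb = Kw, so Ka = Kw/Kb = 1.0 × 10⁻¹⁴ / 3.68e-07 = 2.72e-08.

K_a = 2.72e-08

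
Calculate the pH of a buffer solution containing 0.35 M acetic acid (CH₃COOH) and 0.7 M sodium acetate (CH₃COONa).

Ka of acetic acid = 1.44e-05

pKa = -log(1.44e-05) = 4.84. pH = pKa + log([A⁻]/[HA]) = 4.84 + log(0.7/0.35)

pH = 5.14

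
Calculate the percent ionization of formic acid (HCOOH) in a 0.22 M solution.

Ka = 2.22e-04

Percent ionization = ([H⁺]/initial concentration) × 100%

Using Ka equilibrium: x² + Ka×x - Ka×C = 0. Solving: [H⁺] = 6.8784e-03. Percent = (6.8784e-03/0.22) × 100

Percent ionization = 3.13%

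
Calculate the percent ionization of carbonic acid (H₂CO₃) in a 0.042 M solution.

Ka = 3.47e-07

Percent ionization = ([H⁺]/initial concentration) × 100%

Using Ka equilibrium: x² + Ka×x - Ka×C = 0. Solving: [H⁺] = 1.2055e-04. Percent = (1.2055e-04/0.042) × 100

Percent ionization = 0.287%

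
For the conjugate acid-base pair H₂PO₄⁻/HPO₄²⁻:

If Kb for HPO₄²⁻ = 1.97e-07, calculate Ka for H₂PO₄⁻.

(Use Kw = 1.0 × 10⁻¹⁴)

For a conjugate pair Ka × Kb = Kw, so Ka = Kw/Kb = 1.0 × 10⁻¹⁴ / 1.97e-07 = 5.08e-08.

K_a = 5.08e-08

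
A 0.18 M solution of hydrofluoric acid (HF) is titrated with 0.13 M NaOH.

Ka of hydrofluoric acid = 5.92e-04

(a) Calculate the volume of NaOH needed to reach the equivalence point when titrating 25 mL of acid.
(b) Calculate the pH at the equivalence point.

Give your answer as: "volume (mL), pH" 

moles acid = 0.18 × 25/1000 = 0.0045 mol; V_base = moles/0.13 × 1000 = 34.6 mL. At equivalence only the conjugate base is present: [A⁻] = 0.0045/0.060 = 7.5484e-02 M. Kb = Kw/Ka = 1.69e-11; [OH⁻] = √(Kb × [A⁻]) = 1.1292e-06; pOH = 5.95; pH = 14 - pOH = 8.05.

V = 34.6 mL, pH = 8.05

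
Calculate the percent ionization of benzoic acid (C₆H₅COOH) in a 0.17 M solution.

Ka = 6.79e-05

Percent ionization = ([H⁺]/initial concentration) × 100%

Using Ka equilibrium: x² + Ka×x - Ka×C = 0. Solving: [H⁺] = 3.3637e-03. Percent = (3.3637e-03/0.17) × 100

Percent ionization = 1.98%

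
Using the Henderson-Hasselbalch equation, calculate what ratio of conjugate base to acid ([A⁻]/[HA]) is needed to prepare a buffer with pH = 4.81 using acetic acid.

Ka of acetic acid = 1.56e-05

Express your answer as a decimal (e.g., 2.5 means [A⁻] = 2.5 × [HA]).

pKa = -log(1.56e-05) = 4.8069. pH = pKa + log([A⁻]/[HA]), so log([A⁻]/[HA]) = pH − pKa = 4.81 − 4.8069 = 0.0031. [A⁻]/[HA] = 10^(0.0031) = 1.01

[A⁻]/[HA] = 1.01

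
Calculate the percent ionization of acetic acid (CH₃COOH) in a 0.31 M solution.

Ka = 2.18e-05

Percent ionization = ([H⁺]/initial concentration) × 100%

Using Ka equilibrium: x² + Ka×x - Ka×C = 0. Solving: [H⁺] = 2.5887e-03. Percent = (2.5887e-03/0.31) × 100

Percent ionization = 0.835%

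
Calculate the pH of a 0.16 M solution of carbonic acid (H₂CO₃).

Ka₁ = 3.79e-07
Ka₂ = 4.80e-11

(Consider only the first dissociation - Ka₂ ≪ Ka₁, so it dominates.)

First dissociation dominates. From Ka₁ = [H⁺][HA⁻]/[H₂A], x² + Ka₁·x − Ka₁·C = 0 with C = 0.16 M and Ka₁ = 3.79e-07. Solving: [H⁺] = (−Ka₁ + √(Ka₁² + 4·Ka₁·C)) / 2 = 2.4606e-04 M. pH = -log(2.4606e-04) = 3.61.

pH = 3.61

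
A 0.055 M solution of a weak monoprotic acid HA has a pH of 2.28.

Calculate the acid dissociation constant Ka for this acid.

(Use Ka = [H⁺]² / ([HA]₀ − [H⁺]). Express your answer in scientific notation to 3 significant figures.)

[H⁺] = 10^(−pH) = 10^(−2.28) = 5.248e-03 M. For HA ⇌ H⁺ + A⁻, Ka = [H⁺][A⁻]/[HA] = [H⁺]² / ([HA]₀ − [H⁺]) = (5.248e-03)² / (0.055 − 5.248e-03) = 5.54e-04.

K_a = 5.54e-04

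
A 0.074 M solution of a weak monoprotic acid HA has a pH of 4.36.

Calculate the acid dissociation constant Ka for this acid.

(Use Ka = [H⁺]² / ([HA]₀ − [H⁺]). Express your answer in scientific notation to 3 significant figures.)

[H⁺] = 10^(−pH) = 10^(−4.36) = 4.365e-05 M. For HA ⇌ H⁺ + A⁻, Ka = [H⁺][A⁻]/[HA] = [H⁺]² / ([HA]₀ − [H⁺]) = (4.365e-05)² / (0.074 − 4.365e-05) = 2.58e-08.

K_a = 2.58e-08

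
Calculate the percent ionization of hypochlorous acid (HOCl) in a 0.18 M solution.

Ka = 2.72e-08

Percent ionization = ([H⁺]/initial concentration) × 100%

Using Ka equilibrium: x² + Ka×x - Ka×C = 0. Solving: [H⁺] = 6.9958e-05. Percent = (6.9958e-05/0.18) × 100

Percent ionization = 0.0389%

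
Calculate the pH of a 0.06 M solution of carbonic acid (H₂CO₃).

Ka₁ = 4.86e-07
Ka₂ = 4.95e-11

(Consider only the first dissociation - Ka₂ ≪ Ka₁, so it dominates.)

First dissociation dominates. From Ka₁ = [H⁺][HA⁻]/[H₂A], x² + Ka₁·x − Ka₁·C = 0 with C = 0.06 M and Ka₁ = 4.86e-07. Solving: [H⁺] = (−Ka₁ + √(Ka₁² + 4·Ka₁·C)) / 2 = 1.7052e-04 M. pH = -log(1.7052e-04) = 3.77.

pH = 3.77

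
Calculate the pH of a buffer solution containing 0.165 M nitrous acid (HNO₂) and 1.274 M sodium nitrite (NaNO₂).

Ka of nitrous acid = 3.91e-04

pKa = -log(3.91e-04) = 3.41. pH = pKa + log([A⁻]/[HA]) = 3.41 + log(1.274/0.165)

pH = 4.30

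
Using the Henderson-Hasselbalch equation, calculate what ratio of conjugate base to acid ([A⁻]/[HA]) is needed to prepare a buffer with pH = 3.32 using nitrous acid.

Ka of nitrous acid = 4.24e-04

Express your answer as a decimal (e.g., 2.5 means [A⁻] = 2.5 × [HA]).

pKa = -log(4.24e-04) = 3.3726. pH = pKa + log([A⁻]/[HA]), so log([A⁻]/[HA]) = pH − pKa = 3.32 − 3.3726 = -0.0526. [A⁻]/[HA] = 10^(-0.0526) = 0.886

[A⁻]/[HA] = 0.886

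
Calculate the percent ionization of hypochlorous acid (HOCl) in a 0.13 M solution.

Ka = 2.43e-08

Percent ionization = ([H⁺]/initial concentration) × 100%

Using Ka equilibrium: x² + Ka×x - Ka×C = 0. Solving: [H⁺] = 5.6193e-05. Percent = (5.6193e-05/0.13) × 100

Percent ionization = 0.0432%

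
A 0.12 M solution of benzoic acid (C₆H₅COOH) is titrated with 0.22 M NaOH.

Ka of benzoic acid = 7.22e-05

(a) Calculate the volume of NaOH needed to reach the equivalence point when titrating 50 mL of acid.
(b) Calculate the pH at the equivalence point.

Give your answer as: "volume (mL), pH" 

moles acid = 0.12 × 50/1000 = 0.006 mol; V_base = moles/0.22 × 1000 = 27.3 mL. At equivalence only the conjugate base is present: [A⁻] = 0.006/0.077 = 7.7647e-02 M. Kb = Kw/Ka = 1.39e-10; [OH⁻] = √(Kb × [A⁻]) = 3.2794e-06; pOH = 5.48; pH = 14 - pOH = 8.52.

V = 27.3 mL, pH = 8.52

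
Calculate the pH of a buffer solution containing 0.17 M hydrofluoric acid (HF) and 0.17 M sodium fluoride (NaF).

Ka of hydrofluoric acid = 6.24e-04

pKa = -log(6.24e-04) = 3.20. pH = pKa + log([A⁻]/[HA]) = 3.20 + log(0.17/0.17)

pH = 3.20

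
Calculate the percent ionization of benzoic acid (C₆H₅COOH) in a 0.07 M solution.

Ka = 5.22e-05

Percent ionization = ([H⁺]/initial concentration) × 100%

Using Ka equilibrium: x² + Ka×x - Ka×C = 0. Solving: [H⁺] = 1.8856e-03. Percent = (1.8856e-03/0.07) × 100

Percent ionization = 2.69%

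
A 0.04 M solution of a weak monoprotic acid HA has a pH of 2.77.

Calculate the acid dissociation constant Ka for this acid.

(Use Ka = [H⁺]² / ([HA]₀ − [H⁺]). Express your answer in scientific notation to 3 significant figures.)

[H⁺] = 10^(−pH) = 10^(−2.77) = 1.698e-03 M. For HA ⇌ H⁺ + A⁻, Ka = [H⁺][A⁻]/[HA] = [H⁺]² / ([HA]₀ − [H⁺]) = (1.698e-03)² / (0.04 − 1.698e-03) = 7.53e-05.

K_a = 7.53e-05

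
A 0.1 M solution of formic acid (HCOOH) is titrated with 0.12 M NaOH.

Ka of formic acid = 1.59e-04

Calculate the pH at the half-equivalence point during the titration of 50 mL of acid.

At half-equivalence [HA] = [A⁻], so Henderson-Hasselbalch gives pH = pKa = -log(1.59e-04) = 3.80.

pH = pKa = 3.80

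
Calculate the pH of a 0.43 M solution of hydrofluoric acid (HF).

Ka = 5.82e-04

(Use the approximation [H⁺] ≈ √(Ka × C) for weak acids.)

[H⁺] = √(Ka × C) = √(5.82e-04 × 0.43) = 1.5820e-02. pH = -log(1.5820e-02)

pH = 1.80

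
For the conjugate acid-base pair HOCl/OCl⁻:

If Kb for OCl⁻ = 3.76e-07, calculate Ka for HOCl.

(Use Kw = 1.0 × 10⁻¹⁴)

For a conjugate pair Ka × Kb = Kw, so Ka = Kw/Kb = 1.0 × 10⁻¹⁴ / 3.76e-07 = 2.66e-08.

K_a = 2.66e-08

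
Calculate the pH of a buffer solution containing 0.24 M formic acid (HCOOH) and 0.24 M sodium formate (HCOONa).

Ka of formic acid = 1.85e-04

pKa = -log(1.85e-04) = 3.73. pH = pKa + log([A⁻]/[HA]) = 3.73 + log(0.24/0.24)

pH = 3.73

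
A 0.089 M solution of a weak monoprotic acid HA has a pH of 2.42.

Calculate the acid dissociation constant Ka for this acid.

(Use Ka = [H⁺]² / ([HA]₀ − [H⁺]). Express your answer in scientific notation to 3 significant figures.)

[H⁺] = 10^(−pH) = 10^(−2.42) = 3.802e-03 M. For HA ⇌ H⁺ + A⁻, Ka = [H⁺][A⁻]/[HA] = [H⁺]² / ([HA]₀ − [H⁺]) = (3.802e-03)² / (0.089 − 3.802e-03) = 1.70e-04.

K_a = 1.70e-04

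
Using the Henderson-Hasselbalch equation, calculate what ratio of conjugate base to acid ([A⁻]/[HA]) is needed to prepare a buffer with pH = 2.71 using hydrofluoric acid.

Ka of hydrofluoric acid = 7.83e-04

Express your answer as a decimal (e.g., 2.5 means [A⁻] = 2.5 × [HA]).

pKa = -log(7.83e-04) = 3.1062. pH = pKa + log([A⁻]/[HA]), so log([A⁻]/[HA]) = pH − pKa = 2.71 − 3.1062 = -0.3962. [A⁻]/[HA] = 10^(-0.3962) = 0.402

[A⁻]/[HA] = 0.402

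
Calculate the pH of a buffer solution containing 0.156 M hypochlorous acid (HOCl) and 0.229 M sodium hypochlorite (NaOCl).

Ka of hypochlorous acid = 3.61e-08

pKa = -log(3.61e-08) = 7.44. pH = pKa + log([A⁻]/[HA]) = 7.44 + log(0.229/0.156)

pH = 7.61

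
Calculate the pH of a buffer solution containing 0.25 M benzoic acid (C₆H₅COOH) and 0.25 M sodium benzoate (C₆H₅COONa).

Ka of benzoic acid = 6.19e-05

pKa = -log(6.19e-05) = 4.21. pH = pKa + log([A⁻]/[HA]) = 4.21 + log(0.25/0.25)

pH = 4.21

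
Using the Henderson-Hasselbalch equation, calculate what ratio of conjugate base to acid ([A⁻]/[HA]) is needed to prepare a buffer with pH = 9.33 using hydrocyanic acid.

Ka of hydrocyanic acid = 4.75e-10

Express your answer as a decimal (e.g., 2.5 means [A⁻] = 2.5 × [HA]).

pKa = -log(4.75e-10) = 9.3233. pH = pKa + log([A⁻]/[HA]), so log([A⁻]/[HA]) = pH − pKa = 9.33 − 9.3233 = 0.0067. [A⁻]/[HA] = 10^(0.0067) = 1.02

[A⁻]/[HA] = 1.02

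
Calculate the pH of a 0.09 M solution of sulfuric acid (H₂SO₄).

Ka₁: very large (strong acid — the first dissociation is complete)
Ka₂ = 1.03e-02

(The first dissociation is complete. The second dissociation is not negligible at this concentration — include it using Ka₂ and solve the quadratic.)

First dissociation is complete: [H⁺]₀ = [HSO₄⁻]₀ = C = 0.09 M. Second dissociation HSO₄⁻ ⇌ H⁺ + SO₄²⁻: let x = [SO₄²⁻]. Ka₂ = (C + x)·x / (C − x) = 1.03e-02 → x² + (C + Ka₂)·x − Ka₂·C = 0 → x² + 0.10030·x − 9.270e-04 = 0. x = (−0.10030 + √(0.10030² + 4 × 9.270e-04)) / 2 = 8.5188e-03 M. [H⁺] = C + x = 0.09 + 8.5188e-03 = 9.8519e-02 M. pH = -log(9.8519e-02) = 1.01.

pH = 1.01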